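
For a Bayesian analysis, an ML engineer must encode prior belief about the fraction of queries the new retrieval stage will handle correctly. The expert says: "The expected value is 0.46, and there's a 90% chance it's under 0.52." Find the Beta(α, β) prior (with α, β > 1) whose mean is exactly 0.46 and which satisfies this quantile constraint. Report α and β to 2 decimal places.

α ≈ 52.24, β ≈ 61.33

With mean 0.46 fixed, write α = 0.46s, β = 0.54s where s = α+β.
Need P(θ < 0.52) = 0.9 under Beta(0.46s, 0.54s). Normal approximation: (q−m)/√(m(1−m)/s) ≈ z_{0.9} = 1.28, so s ≈ 0.46·0.54·(1.28)²/(0.52−0.46)² = 113.3.
At s = 113.3: P(θ<0.52) ≈ 0.900. Adjusting to match 0.9 gives s ≈ 113.57.
So α = 0.46·113.57 ≈ 52.24, β = 0.54·113.57 ≈ 61.33.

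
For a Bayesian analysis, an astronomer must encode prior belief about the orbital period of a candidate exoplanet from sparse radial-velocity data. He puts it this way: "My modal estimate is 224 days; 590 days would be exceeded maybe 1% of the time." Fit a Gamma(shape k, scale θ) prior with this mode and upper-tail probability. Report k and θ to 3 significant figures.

k ≈ 5.95, θ ≈ 45.3

Gamma(k,θ) with k>1 has mode (k−1)θ, so θ = 224/(k−1).
Need P(X < 590) = 0.99 with θ tied to k this way. Start at k = 2, θ = 224: P(X<590) ≈ 0.739.
Too low — raise k to concentrate. Iterating converges to k ≈ 5.95.
Then θ = 224/(5.95−1) ≈ 45.3.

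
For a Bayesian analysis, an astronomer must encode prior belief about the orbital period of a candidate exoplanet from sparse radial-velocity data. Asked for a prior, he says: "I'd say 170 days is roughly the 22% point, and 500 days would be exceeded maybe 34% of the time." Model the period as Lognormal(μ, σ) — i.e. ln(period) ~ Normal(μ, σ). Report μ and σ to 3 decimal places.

If T ~ Lognormal(μ,σ) then ln T ~ Normal(μ,σ), so the p-quantile of ln T is μ + z_p·σ.
ln(170) = 5.136 and ln(500) = 6.215; z_{0.22} = -0.7722, z_{0.66} = 0.4125.
σ = (6.215 − 5.136)/(0.4125 − (-0.7722)) = 0.911.
μ = 5.136 − (-0.7722)·0.911 = 5.839.

μ ≈ 5.839, σ ≈ 0.911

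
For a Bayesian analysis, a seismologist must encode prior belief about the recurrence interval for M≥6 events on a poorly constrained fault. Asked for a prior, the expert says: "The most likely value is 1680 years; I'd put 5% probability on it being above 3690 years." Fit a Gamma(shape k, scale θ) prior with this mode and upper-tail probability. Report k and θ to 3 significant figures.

Gamma(k,θ) with k>1 has mode (k−1)θ, so θ = 1680/(k−1).
Need P(X < 3690) = 0.95 with θ tied to k this way. Start at k = 2, θ = 1680: P(X<3690) ≈ 0.645.
Too low — raise k to concentrate. Iterating converges to k ≈ 5.44.
Then θ = 1680/(5.44−1) ≈ 378.

k ≈ 5.44, θ ≈ 378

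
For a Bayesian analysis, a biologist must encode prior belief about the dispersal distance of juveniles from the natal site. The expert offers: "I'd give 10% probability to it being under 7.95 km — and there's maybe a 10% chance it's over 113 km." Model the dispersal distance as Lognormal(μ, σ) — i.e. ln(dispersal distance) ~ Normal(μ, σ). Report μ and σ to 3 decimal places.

μ ≈ 3.400, σ ≈ 1.036

If T ~ Lognormal(μ,σ) then ln T ~ Normal(μ,σ), so the p-quantile of ln T is μ + z_p·σ.
ln(7.95) = 2.073 and ln(113) = 4.727; z_{0.1} = -1.282, z_{0.9} = 1.282.
σ = (4.727 − 2.073)/(1.282 − (-1.282)) = 1.036.
μ = 2.073 − (-1.282)·1.036 = 3.400.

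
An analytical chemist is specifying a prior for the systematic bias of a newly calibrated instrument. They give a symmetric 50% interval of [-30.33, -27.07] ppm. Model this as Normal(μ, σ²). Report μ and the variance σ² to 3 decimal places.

μ = -28.700, σ² = 5.840

A symmetric 50% interval runs μ ± z·σ with z = 0.6745.
Half-width = 1.63, so σ = 1.63/0.6745 = 2.4166 and σ² = 5.840.
μ is the interval midpoint, -28.700.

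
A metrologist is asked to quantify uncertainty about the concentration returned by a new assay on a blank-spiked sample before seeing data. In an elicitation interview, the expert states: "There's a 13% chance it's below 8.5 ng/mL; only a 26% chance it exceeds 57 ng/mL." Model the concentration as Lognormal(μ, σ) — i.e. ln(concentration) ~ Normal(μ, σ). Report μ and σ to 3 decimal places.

μ ≈ 3.351, σ ≈ 1.075

If T ~ Lognormal(μ,σ) then ln T ~ Normal(μ,σ), so the p-quantile of ln T is μ + z_p·σ.
ln(8.5) = 2.14 and ln(57) = 4.043; z_{0.13} = -1.126, z_{0.74} = 0.6433.
σ = (4.043 − 2.14)/(0.6433 − (-1.126)) = 1.075.
μ = 2.14 − (-1.126)·1.075 = 3.351.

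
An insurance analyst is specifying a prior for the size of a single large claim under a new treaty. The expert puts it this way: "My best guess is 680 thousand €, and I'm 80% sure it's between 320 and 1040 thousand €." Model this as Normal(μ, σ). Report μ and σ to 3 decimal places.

μ = 680.000, σ = 280.909

A symmetric 80% interval runs μ ± z·σ with z = 1.282.
Half-width = 360, so σ = 360/1.282 = 280.909.
μ is the stated best guess, 680.000.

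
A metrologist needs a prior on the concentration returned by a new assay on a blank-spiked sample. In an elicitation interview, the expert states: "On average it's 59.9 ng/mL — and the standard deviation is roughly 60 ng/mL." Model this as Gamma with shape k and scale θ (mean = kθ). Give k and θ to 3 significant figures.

k ≈ 0.997, θ ≈ 60.1

For Gamma(k, scale θ): mean = kθ, variance = kθ², so CV = 1/√k.
CV = SD/mean = 60/59.9 = 1.002, hence k = 1/CV² = 0.997.
Then θ = mean/k = 59.9/0.997 = 60.1.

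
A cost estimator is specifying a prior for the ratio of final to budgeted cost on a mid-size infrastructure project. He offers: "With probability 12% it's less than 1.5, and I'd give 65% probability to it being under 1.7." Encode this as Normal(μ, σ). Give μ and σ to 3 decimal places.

For Normal(μ,σ), the p-quantile is μ + z_p·σ. Here z_{0.12} = -1.175, z_{0.65} = 0.3853.
So 1.5 = μ − 1.175σ and 1.7 = μ + 0.3853σ.
Subtracting: σ = (1.7 − 1.5)/(0.3853 − (-1.175)) = 0.128.
Then μ = 1.5 − (-1.175)·0.128 = 1.651.

μ = 1.651, σ = 0.128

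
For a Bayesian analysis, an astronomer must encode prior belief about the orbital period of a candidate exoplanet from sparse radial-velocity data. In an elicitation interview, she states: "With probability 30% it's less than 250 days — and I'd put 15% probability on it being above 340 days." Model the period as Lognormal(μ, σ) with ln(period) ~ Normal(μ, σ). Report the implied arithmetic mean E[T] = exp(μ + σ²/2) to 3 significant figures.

If T ~ Lognormal(μ,σ) then ln T ~ Normal(μ,σ), so the p-quantile of ln T is μ + z_p·σ.
ln(250) = 5.521 and ln(340) = 5.829; z_{0.3} = -0.5244, z_{0.85} = 1.036.
σ = (5.829 − 5.521)/(1.036 − (-0.5244)) = 0.197.
μ = 5.521 − (-0.5244)·0.197 = 5.625.
E[T] = exp(μ + σ²/2) = exp(5.625 + 0.0194) = 283 days.

E[T] ≈ 283 days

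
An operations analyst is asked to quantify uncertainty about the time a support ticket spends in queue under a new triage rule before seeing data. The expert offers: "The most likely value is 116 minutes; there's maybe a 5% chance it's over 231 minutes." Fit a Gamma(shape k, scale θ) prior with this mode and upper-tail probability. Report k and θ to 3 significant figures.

Gamma(k,θ) with k>1 has mode (k−1)θ, so θ = 116/(k−1).
Need P(X < 231) = 0.95 with θ tied to k this way. Start at k = 2, θ = 116: P(X<231) ≈ 0.592.
Too low — raise k to concentrate. Iterating converges to k ≈ 6.84.
Then θ = 116/(6.84−1) ≈ 19.9.

k ≈ 6.84, θ ≈ 19.9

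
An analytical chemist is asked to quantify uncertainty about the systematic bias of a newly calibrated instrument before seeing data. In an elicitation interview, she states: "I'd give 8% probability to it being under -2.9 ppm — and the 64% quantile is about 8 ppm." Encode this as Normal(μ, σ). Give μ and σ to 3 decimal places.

For Normal(μ,σ), the p-quantile is μ + z_p·σ. Here z_{0.08} = -1.405, z_{0.64} = 0.3585.
So -2.9 = μ − 1.405σ and 8 = μ + 0.3585σ.
Subtracting: σ = (8 − -2.9)/(0.3585 − (-1.405)) = 6.181.
Then μ = -2.9 − (-1.405)·6.181 = 5.784.

μ = 5.784, σ = 6.181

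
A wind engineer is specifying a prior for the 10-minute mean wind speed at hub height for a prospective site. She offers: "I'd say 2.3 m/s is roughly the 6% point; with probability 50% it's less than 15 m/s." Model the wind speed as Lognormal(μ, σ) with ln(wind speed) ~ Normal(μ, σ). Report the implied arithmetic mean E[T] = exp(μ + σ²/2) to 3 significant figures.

If T ~ Lognormal(μ,σ) then ln T ~ Normal(μ,σ), so the p-quantile of ln T is μ + z_p·σ.
ln(2.3) = 0.8329 and ln(15) = 2.708; z_{0.06} = -1.555, z_{0.5} = 0.
σ = (2.708 − 0.8329)/(0 − (-1.555)) = 1.206.
μ = 0.8329 − (-1.555)·1.206 = 2.708.
E[T] = exp(μ + σ²/2) = exp(2.708 + 0.7273) = 31 m/s.

E[T] ≈ 31 m/s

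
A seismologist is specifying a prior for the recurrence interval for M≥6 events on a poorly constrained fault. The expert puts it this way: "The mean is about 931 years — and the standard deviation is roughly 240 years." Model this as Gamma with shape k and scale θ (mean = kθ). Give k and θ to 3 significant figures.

For Gamma(k, scale θ): mean = kθ, variance = kθ², so CV = 1/√k.
CV = SD/mean = 240/931 = 0.2578, hence k = 1/CV² = 15.
Then θ = mean/k = 931/15 = 61.9.

k ≈ 15, θ ≈ 61.9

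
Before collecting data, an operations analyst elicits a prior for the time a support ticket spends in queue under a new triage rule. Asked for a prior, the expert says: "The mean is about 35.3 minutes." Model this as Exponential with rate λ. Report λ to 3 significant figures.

λ ≈ 0.0283

Exponential mean = 1/λ, so λ = 1/35.3 = 0.0283.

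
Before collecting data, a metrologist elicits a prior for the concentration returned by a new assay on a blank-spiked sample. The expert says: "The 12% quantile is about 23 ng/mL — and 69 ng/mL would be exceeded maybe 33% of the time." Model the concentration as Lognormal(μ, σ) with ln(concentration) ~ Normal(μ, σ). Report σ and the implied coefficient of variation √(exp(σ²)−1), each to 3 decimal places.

If T ~ Lognormal(μ,σ) then ln T ~ Normal(μ,σ), so the p-quantile of ln T is μ + z_p·σ.
ln(23) = 3.135 and ln(69) = 4.234; z_{0.12} = -1.175, z_{0.67} = 0.4399.
σ = (4.234 − 3.135)/(0.4399 − (-1.175)) = 0.680.
μ = 3.135 − (-1.175)·0.680 = 3.935.
CV = √(exp(σ²)−1) = √(exp(0.4628)−1) = 0.767.

σ ≈ 0.680, CV ≈ 0.767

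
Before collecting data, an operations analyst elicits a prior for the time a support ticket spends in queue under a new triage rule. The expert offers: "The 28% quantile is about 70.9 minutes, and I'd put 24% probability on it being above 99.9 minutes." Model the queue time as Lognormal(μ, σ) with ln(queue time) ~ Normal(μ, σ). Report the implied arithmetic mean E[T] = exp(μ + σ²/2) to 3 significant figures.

If T ~ Lognormal(μ,σ) then ln T ~ Normal(μ,σ), so the p-quantile of ln T is μ + z_p·σ.
ln(70.9) = 4.261 and ln(99.9) = 4.604; z_{0.28} = -0.5828, z_{0.76} = 0.7063.
σ = (4.604 − 4.261)/(0.7063 − (-0.5828)) = 0.266.
μ = 4.261 − (-0.5828)·0.266 = 4.416.
E[T] = exp(μ + σ²/2) = exp(4.416 + 0.0354) = 85.8 minutes.

E[T] ≈ 85.8 minutes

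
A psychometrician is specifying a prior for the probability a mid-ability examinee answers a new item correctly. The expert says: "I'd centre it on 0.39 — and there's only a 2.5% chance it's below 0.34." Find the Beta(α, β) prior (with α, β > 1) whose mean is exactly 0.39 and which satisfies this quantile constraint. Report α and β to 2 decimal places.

α ≈ 138.71, β ≈ 216.96

With mean 0.39 fixed, write α = 0.39s, β = 0.61s where s = α+β.
Need P(θ < 0.34) = 0.025 under Beta(0.39s, 0.61s). Normal approximation: (q−m)/√(m(1−m)/s) ≈ z_{0.025} = -1.96, so s ≈ 0.39·0.61·(-1.96)²/(0.34−0.39)² = 365.6.
At s = 365.6: P(θ<0.34) ≈ 0.023. Adjusting to match 0.025 gives s ≈ 355.67.
So α = 0.39·355.67 ≈ 138.71, β = 0.61·355.67 ≈ 216.96.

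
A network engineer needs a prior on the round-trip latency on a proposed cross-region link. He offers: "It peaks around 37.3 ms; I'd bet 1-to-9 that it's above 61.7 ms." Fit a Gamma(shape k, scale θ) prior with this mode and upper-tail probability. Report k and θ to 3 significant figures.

k ≈ 8.45, θ ≈ 5.01

Gamma(k,θ) with k>1 has mode (k−1)θ, so θ = 37.3/(k−1).
Need P(X < 61.7) = 0.9 with θ tied to k this way. Start at k = 2, θ = 37.3: P(X<61.7) ≈ 0.492.
Too low — raise k to concentrate. Iterating converges to k ≈ 8.45.
Then θ = 37.3/(8.45−1) ≈ 5.01.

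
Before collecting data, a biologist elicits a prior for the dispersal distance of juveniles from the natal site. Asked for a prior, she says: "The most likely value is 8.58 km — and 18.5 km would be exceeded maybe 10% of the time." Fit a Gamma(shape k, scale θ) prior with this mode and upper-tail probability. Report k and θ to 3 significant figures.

k ≈ 4.26, θ ≈ 2.64

Gamma(k,θ) with k>1 has mode (k−1)θ, so θ = 8.58/(k−1).
Need P(X < 18.5) = 0.9 with θ tied to k this way. Start at k = 2, θ = 8.58: P(X<18.5) ≈ 0.635.
Too low — raise k to concentrate. Iterating converges to k ≈ 4.26.
Then θ = 8.58/(4.26−1) ≈ 2.64.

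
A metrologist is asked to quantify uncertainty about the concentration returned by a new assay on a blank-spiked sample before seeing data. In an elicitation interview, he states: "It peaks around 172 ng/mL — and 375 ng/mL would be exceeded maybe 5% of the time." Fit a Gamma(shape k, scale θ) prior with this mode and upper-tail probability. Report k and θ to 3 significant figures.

k ≈ 5.53, θ ≈ 38

Gamma(k,θ) with k>1 has mode (k−1)θ, so θ = 172/(k−1).
Need P(X < 375) = 0.95 with θ tied to k this way. Start at k = 2, θ = 172: P(X<375) ≈ 0.641.
Too low — raise k to concentrate. Iterating converges to k ≈ 5.53.
Then θ = 172/(5.53−1) ≈ 38.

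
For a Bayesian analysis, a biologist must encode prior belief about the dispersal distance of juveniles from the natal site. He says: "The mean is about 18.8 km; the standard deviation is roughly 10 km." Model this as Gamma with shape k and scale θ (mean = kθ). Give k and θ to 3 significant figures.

k ≈ 3.53, θ ≈ 5.32

For Gamma(k, scale θ): mean = kθ, variance = kθ², so CV = 1/√k.
CV = SD/mean = 10/18.8 = 0.5319, hence k = 1/CV² = 3.53.
Then θ = mean/k = 18.8/3.53 = 5.32.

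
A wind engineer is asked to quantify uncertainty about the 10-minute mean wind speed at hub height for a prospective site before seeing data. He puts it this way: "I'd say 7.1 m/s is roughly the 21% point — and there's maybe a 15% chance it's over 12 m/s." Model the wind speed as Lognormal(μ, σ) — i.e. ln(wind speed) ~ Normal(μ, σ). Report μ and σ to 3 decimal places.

If T ~ Lognormal(μ,σ) then ln T ~ Normal(μ,σ), so the p-quantile of ln T is μ + z_p·σ.
ln(7.1) = 1.96 and ln(12) = 2.485; z_{0.21} = -0.8064, z_{0.85} = 1.036.
σ = (2.485 − 1.96)/(1.036 − (-0.8064)) = 0.285.
μ = 1.96 − (-0.8064)·0.285 = 2.190.

μ ≈ 2.190, σ ≈ 0.285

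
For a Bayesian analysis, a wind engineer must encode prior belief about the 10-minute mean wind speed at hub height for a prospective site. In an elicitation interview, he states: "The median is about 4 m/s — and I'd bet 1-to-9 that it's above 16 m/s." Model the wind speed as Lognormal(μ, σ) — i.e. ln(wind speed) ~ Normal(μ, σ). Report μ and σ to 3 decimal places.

μ ≈ 1.386, σ ≈ 1.082

If T ~ Lognormal(μ,σ) then ln T ~ Normal(μ,σ), so the p-quantile of ln T is μ + z_p·σ.
ln(4) = 1.386 and ln(16) = 2.773; z_{0.5} = 0, z_{0.9} = 1.282.
σ = (2.773 − 1.386)/(1.282 − (0)) = 1.082.
μ = 1.386 − (0)·1.082 = 1.386.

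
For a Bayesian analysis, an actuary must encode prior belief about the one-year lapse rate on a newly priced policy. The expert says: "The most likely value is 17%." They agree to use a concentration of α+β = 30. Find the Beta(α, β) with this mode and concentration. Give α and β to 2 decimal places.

α = 5.76, β = 24.24

For α,β > 1 the Beta mode is (α−1)/(α+β−2). With α+β = 30, the mode is (α−1)/28.
Set (α−1)/28 = 0.17 → α = 1 + 0.17·28 = 5.76.
β = 30 − α = 24.24.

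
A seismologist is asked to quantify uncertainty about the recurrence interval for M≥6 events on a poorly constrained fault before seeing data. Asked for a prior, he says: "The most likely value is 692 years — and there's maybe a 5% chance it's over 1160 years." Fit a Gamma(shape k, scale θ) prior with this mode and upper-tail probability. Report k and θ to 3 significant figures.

k ≈ 11.5, θ ≈ 66.1

Gamma(k,θ) with k>1 has mode (k−1)θ, so θ = 692/(k−1).
Need P(X < 1160) = 0.95 with θ tied to k this way. Start at k = 2, θ = 692: P(X<1160) ≈ 0.499.
Too low — raise k to concentrate. Iterating converges to k ≈ 11.5.
Then θ = 692/(11.5−1) ≈ 66.1.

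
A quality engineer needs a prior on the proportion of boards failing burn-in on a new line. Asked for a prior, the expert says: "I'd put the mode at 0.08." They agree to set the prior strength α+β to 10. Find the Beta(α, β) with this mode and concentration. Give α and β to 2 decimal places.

α = 1.64, β = 8.36

For α,β > 1 the Beta mode is (α−1)/(α+β−2). With α+β = 10, the mode is (α−1)/8.
Set (α−1)/8 = 0.08 → α = 1 + 0.08·8 = 1.64.
β = 10 − α = 8.36.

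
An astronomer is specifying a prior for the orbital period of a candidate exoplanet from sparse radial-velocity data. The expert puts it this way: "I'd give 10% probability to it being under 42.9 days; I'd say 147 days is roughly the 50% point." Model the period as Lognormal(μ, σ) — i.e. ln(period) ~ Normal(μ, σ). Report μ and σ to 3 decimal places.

If T ~ Lognormal(μ,σ) then ln T ~ Normal(μ,σ), so the p-quantile of ln T is μ + z_p·σ.
ln(42.9) = 3.759 and ln(147) = 4.99; z_{0.1} = -1.282, z_{0.5} = 0.
σ = (4.99 − 3.759)/(0 − (-1.282)) = 0.961.
μ = 3.759 − (-1.282)·0.961 = 4.990.

μ ≈ 4.990, σ ≈ 0.961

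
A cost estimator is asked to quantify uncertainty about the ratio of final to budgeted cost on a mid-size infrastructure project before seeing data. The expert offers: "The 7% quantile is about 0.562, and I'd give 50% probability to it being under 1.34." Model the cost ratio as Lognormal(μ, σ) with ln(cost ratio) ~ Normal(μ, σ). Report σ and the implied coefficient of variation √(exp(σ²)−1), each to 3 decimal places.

σ ≈ 0.589, CV ≈ 0.644

If T ~ Lognormal(μ,σ) then ln T ~ Normal(μ,σ), so the p-quantile of ln T is μ + z_p·σ.
ln(0.562) = -0.5763 and ln(1.34) = 0.2927; z_{0.07} = -1.476, z_{0.5} = 0.
σ = (0.2927 − -0.5763)/(0 − (-1.476)) = 0.589.
μ = -0.5763 − (-1.476)·0.589 = 0.293.
CV = √(exp(σ²)−1) = √(exp(0.3467)−1) = 0.644.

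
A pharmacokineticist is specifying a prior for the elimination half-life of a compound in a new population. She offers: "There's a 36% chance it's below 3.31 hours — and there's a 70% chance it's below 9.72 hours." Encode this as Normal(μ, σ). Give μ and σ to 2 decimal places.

μ = 5.91, σ = 7.26

The p-quantile of Normal(μ,σ) is μ + z_p·σ, with z_{0.36} = -0.3585 and z_{0.7} = 0.5244.
Eliminate σ: μ = (z₂·x₁ − z₁·x₂)/(z₂ − z₁) = (0.5244·3.31 − (-0.3585)·9.72)/0.8829 = 5.91.
Then σ = (x₂ − x₁)/(z₂ − z₁) = (9.72 − 3.31)/0.8829 = 7.26.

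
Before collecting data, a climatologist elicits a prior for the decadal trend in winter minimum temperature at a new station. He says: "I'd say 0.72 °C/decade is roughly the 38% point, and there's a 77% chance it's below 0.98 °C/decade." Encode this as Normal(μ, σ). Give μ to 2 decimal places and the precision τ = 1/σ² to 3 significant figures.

μ = 0.80, τ = 16.1

For Normal(μ,σ), the p-quantile is μ + z_p·σ. Here z_{0.38} = -0.3055, z_{0.77} = 0.7388.
So 0.72 = μ − 0.3055σ and 0.98 = μ + 0.7388σ.
Subtracting: σ = (0.98 − 0.72)/(0.7388 − (-0.3055)) = 0.25.
Then μ = 0.72 − (-0.3055)·0.25 = 0.80.
Precision τ = 1/σ² = 1/0.249² = 16.1.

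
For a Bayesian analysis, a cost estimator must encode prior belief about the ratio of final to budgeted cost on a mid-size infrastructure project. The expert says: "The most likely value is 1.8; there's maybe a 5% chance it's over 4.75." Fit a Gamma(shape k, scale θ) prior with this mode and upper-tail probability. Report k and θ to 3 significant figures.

Gamma(k,θ) with k>1 has mode (k−1)θ, so θ = 1.8/(k−1).
Need P(X < 4.75) = 0.95 with θ tied to k this way. Start at k = 2, θ = 1.8: P(X<4.75) ≈ 0.740.
Too low — raise k to concentrate. Iterating converges to k ≈ 3.87.
Then θ = 1.8/(3.87−1) ≈ 0.628.

k ≈ 3.87, θ ≈ 0.628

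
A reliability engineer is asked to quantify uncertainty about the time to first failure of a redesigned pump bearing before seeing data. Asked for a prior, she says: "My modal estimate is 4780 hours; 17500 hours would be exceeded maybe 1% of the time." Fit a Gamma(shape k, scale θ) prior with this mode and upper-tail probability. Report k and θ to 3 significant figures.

Gamma(k,θ) with k>1 has mode (k−1)θ, so θ = 4780/(k−1).
Need P(X < 17500) = 0.99 with θ tied to k this way. Start at k = 2, θ = 4780: P(X<17500) ≈ 0.880.
Too low — raise k to concentrate. Iterating converges to k ≈ 3.54.
Then θ = 4780/(3.54−1) ≈ 1880.

k ≈ 3.54, θ ≈ 1880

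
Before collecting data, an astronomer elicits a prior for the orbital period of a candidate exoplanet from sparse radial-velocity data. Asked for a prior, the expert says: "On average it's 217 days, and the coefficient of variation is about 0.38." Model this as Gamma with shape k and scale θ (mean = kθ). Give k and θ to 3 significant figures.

k ≈ 6.93, θ ≈ 31.3

For Gamma(k, scale θ): mean = kθ, variance = kθ², so CV = 1/√k.
CV = 0.38, hence k = 1/CV² = 6.93.
Then θ = mean/k = 217/6.93 = 31.3.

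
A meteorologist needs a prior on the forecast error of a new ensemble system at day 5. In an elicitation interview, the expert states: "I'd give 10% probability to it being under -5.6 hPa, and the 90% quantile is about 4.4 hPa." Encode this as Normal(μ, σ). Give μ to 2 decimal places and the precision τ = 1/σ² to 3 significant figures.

μ = -0.60, τ = 0.0657

The p-quantile of Normal(μ,σ) is μ + z_p·σ, with z_{0.1} = -1.282 and z_{0.9} = 1.282.
Eliminate σ: μ = (z₂·x₁ − z₁·x₂)/(z₂ − z₁) = (1.282·-5.6 − (-1.282)·4.4)/2.563 = -0.60.
Then σ = (x₂ − x₁)/(z₂ − z₁) = (4.4 − -5.6)/2.563 = 3.90.
Precision τ = 1/σ² = 1/3.902² = 0.0657.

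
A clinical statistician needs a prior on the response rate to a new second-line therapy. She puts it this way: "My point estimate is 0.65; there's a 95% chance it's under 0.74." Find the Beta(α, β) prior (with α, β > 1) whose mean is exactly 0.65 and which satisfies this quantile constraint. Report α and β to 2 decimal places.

α ≈ 46.22, β ≈ 24.89

With mean 0.65 fixed, write α = 0.65s, β = 0.35s where s = α+β.
Need P(θ < 0.74) = 0.95 under Beta(0.65s, 0.35s). Normal approximation: (q−m)/√(m(1−m)/s) ≈ z_{0.95} = 1.64, so s ≈ 0.65·0.35·(1.64)²/(0.74−0.65)² = 76.0.
At s = 76.0: P(θ<0.74) ≈ 0.956. Adjusting to match 0.95 gives s ≈ 71.11.
So α = 0.65·71.11 ≈ 46.22, β = 0.35·71.11 ≈ 24.89.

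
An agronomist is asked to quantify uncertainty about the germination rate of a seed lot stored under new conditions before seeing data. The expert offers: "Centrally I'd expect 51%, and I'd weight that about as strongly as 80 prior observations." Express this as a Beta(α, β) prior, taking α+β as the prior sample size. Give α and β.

Under the effective-sample-size interpretation, Beta(α, β) has prior mean α/(α+β) and prior sample size α+β.
So α+β = 80 and α/(α+β) = 0.51, giving α = 0.51·80 = 40.8 and β = 80 − 40.8 = 39.2.

α = 40.8, β = 39.2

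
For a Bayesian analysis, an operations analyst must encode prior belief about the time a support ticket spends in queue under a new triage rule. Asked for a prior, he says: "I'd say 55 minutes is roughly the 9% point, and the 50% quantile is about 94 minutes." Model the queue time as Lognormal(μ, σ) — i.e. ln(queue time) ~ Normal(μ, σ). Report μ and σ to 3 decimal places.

If T ~ Lognormal(μ,σ) then ln T ~ Normal(μ,σ), so the p-quantile of ln T is μ + z_p·σ.
ln(55) = 4.007 and ln(94) = 4.543; z_{0.09} = -1.341, z_{0.5} = 0.
σ = (4.543 − 4.007)/(0 − (-1.341)) = 0.400.
μ = 4.007 − (-1.341)·0.400 = 4.543.

μ ≈ 4.543, σ ≈ 0.400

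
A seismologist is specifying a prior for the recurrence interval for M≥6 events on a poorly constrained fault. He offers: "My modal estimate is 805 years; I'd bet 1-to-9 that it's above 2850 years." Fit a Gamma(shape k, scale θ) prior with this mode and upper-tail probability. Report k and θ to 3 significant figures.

k ≈ 2.17, θ ≈ 688

Gamma(k,θ) with k>1 has mode (k−1)θ, so θ = 805/(k−1).
Need P(X < 2850) = 0.9 with θ tied to k this way. Start at k = 2, θ = 805: P(X<2850) ≈ 0.868.
Too low — raise k to concentrate. Iterating converges to k ≈ 2.17.
Then θ = 805/(2.17−1) ≈ 688.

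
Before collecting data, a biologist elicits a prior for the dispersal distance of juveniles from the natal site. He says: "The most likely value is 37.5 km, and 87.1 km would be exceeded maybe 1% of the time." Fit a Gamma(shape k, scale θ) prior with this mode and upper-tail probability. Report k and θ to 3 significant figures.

k ≈ 7.71, θ ≈ 5.59

Gamma(k,θ) with k>1 has mode (k−1)θ, so θ = 37.5/(k−1).
Need P(X < 87.1) = 0.99 with θ tied to k this way. Start at k = 2, θ = 37.5: P(X<87.1) ≈ 0.674.
Too low — raise k to concentrate. Iterating converges to k ≈ 7.71.
Then θ = 37.5/(7.71−1) ≈ 5.59.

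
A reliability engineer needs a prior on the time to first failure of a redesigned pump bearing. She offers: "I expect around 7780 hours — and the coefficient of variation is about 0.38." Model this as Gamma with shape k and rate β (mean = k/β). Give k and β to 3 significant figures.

k ≈ 6.93, β ≈ 0.00089

For Gamma(k, rate β): mean = k/β, variance = k/β², so CV = 1/√k.
CV = 0.38, hence k = 1/CV² = 6.93.
Then β = k/mean = 6.93/7780 = 0.00089.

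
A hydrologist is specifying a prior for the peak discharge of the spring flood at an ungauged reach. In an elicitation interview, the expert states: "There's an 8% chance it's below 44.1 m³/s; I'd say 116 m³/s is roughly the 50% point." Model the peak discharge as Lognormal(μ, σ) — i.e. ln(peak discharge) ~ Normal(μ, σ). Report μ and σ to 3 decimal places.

If T ~ Lognormal(μ,σ) then ln T ~ Normal(μ,σ), so the p-quantile of ln T is μ + z_p·σ.
ln(44.1) = 3.786 and ln(116) = 4.754; z_{0.08} = -1.405, z_{0.5} = 0.
σ = (4.754 − 3.786)/(0 − (-1.405)) = 0.688.
μ = 3.786 − (-1.405)·0.688 = 4.754.

μ ≈ 4.754, σ ≈ 0.688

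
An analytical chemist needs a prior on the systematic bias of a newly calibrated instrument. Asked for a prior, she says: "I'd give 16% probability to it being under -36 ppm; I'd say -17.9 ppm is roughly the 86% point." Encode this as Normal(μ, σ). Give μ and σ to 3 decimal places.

μ = -27.325, σ = 8.724

For Normal(μ,σ), the p-quantile is μ + z_p·σ. Here z_{0.16} = -0.9945, z_{0.86} = 1.08.
So -36 = μ − 0.9945σ and -17.9 = μ + 1.08σ.
Subtracting: σ = (-17.9 − -36)/(1.08 − (-0.9945)) = 8.724.
Then μ = -36 − (-0.9945)·8.724 = -27.325.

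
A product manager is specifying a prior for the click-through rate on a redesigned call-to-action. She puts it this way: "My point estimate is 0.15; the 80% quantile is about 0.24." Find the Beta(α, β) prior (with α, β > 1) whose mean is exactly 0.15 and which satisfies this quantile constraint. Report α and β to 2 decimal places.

With mean 0.15 fixed, write α = 0.15s, β = 0.85s where s = α+β.
Need P(θ < 0.24) = 0.8 under Beta(0.15s, 0.85s). Normal approximation: (q−m)/√(m(1−m)/s) ≈ z_{0.8} = 0.842, so s ≈ 0.15·0.85·(0.842)²/(0.24−0.15)² = 11.1.
At s = 11.1: P(θ<0.24) ≈ 0.820. Adjusting to match 0.8 gives s ≈ 8.20.
So α = 0.15·8.20 ≈ 1.23, β = 0.85·8.20 ≈ 6.97.

α ≈ 1.23, β ≈ 6.97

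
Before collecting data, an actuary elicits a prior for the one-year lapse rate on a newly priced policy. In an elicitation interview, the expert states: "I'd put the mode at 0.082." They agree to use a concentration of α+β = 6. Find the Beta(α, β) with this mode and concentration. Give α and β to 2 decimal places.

For α,β > 1 the Beta mode is (α−1)/(α+β−2). With α+β = 6, the mode is (α−1)/4.
Set (α−1)/4 = 0.082 → α = 1 + 0.082·4 = 1.33.
β = 6 − α = 4.67.

α = 1.33, β = 4.67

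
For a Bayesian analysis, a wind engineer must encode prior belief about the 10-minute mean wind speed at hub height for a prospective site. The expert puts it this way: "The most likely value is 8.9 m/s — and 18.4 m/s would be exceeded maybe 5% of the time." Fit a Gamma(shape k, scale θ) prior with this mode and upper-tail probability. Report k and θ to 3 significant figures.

k ≈ 6.24, θ ≈ 1.7

Gamma(k,θ) with k>1 has mode (k−1)θ, so θ = 8.9/(k−1).
Need P(X < 18.4) = 0.95 with θ tied to k this way. Start at k = 2, θ = 8.9: P(X<18.4) ≈ 0.612.
Too low — raise k to concentrate. Iterating converges to k ≈ 6.24.
Then θ = 8.9/(6.24−1) ≈ 1.7.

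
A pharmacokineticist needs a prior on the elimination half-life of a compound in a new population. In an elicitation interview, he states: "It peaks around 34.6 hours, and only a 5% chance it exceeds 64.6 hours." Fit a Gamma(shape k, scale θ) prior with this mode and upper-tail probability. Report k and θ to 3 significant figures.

k ≈ 8.14, θ ≈ 4.85

Gamma(k,θ) with k>1 has mode (k−1)θ, so θ = 34.6/(k−1).
Need P(X < 64.6) = 0.95 with θ tied to k this way. Start at k = 2, θ = 34.6: P(X<64.6) ≈ 0.557.
Too low — raise k to concentrate. Iterating converges to k ≈ 8.14.
Then θ = 34.6/(8.14−1) ≈ 4.85.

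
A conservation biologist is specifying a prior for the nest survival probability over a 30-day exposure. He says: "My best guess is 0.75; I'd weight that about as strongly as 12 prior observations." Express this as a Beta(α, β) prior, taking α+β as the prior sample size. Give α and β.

α = 9, β = 3

Under the effective-sample-size interpretation, Beta(α, β) has prior mean α/(α+β) and prior sample size α+β.
So α+β = 12 and α/(α+β) = 0.75, giving α = 0.75·12 = 9 and β = 12 − 9 = 3.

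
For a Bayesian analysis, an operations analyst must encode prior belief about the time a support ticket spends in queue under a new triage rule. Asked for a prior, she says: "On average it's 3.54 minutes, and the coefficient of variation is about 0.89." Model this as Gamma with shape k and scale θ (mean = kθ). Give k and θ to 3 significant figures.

For Gamma(k, scale θ): mean = kθ, variance = kθ², so CV = 1/√k.
CV = 0.89, hence k = 1/CV² = 1.26.
Then θ = mean/k = 3.54/1.26 = 2.8.

k ≈ 1.26, θ ≈ 2.8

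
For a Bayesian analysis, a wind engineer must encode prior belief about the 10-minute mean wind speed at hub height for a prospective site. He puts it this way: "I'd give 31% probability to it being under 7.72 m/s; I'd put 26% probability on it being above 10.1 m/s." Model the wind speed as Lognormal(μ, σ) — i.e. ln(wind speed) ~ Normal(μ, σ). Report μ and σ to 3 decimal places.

μ ≈ 2.161, σ ≈ 0.236

If T ~ Lognormal(μ,σ) then ln T ~ Normal(μ,σ), so the p-quantile of ln T is μ + z_p·σ.
ln(7.72) = 2.044 and ln(10.1) = 2.313; z_{0.31} = -0.4959, z_{0.74} = 0.6433.
σ = (2.313 − 2.044)/(0.6433 − (-0.4959)) = 0.236.
μ = 2.044 − (-0.4959)·0.236 = 2.161.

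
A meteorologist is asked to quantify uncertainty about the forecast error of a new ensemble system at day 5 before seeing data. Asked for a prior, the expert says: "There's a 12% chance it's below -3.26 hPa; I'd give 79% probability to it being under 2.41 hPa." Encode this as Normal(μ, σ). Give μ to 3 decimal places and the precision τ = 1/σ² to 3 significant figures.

For Normal(μ,σ), the p-quantile is μ + z_p·σ. Here z_{0.12} = -1.175, z_{0.79} = 0.8064.
So -3.26 = μ − 1.175σ and 2.41 = μ + 0.8064σ.
Subtracting: σ = (2.41 − -3.26)/(0.8064 − (-1.175)) = 2.862.
Then μ = -3.26 − (-1.175)·2.862 = 0.102.
Precision τ = 1/σ² = 1/2.862² = 0.122.

μ = 0.102, τ = 0.122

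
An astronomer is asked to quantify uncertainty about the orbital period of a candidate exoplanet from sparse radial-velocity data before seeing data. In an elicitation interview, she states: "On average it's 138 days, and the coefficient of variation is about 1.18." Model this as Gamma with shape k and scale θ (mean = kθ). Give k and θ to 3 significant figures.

For Gamma(k, scale θ): mean = kθ, variance = kθ², so CV = 1/√k.
CV = 1.18, hence k = 1/CV² = 0.718.
Then θ = mean/k = 138/0.718 = 192.

k ≈ 0.718, θ ≈ 192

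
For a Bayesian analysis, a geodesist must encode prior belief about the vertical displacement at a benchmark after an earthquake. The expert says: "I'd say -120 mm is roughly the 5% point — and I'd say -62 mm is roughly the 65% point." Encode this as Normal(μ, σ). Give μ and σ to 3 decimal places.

μ = -73.008, σ = 28.569

The p-quantile of Normal(μ,σ) is μ + z_p·σ, with z_{0.05} = -1.645 and z_{0.65} = 0.3853.
Eliminate σ: μ = (z₂·x₁ − z₁·x₂)/(z₂ − z₁) = (0.3853·-120 − (-1.645)·-62)/2.03 = -73.008.
Then σ = (x₂ − x₁)/(z₂ − z₁) = (-62 − -120)/2.03 = 28.569.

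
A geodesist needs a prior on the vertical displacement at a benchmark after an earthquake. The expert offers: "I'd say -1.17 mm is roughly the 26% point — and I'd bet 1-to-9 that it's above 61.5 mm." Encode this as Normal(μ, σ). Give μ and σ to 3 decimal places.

μ = 19.776, σ = 32.558

For Normal(μ,σ), the p-quantile is μ + z_p·σ. Here z_{0.26} = -0.6433, z_{0.9} = 1.282.
So -1.17 = μ − 0.6433σ and 61.5 = μ + 1.282σ.
Subtracting: σ = (61.5 − -1.17)/(1.282 − (-0.6433)) = 32.558.
Then μ = -1.17 − (-0.6433)·32.558 = 19.776.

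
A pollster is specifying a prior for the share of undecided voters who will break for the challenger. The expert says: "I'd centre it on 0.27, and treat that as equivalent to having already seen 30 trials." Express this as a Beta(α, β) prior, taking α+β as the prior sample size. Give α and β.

α = 8.1, β = 21.9

Under the effective-sample-size interpretation, Beta(α, β) has prior mean α/(α+β) and prior sample size α+β.
So α+β = 30 and α/(α+β) = 0.27, giving α = 0.27·30 = 8.1 and β = 30 − 8.1 = 21.9.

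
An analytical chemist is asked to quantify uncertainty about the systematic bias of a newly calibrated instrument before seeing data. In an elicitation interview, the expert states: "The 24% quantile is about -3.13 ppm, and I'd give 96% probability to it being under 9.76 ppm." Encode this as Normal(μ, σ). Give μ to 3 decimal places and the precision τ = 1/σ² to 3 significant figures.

μ = 0.575, τ = 0.0363

The p-quantile of Normal(μ,σ) is μ + z_p·σ, with z_{0.24} = -0.7063 and z_{0.96} = 1.751.
Eliminate σ: μ = (z₂·x₁ − z₁·x₂)/(z₂ − z₁) = (1.751·-3.13 − (-0.7063)·9.76)/2.457 = 0.575.
Then σ = (x₂ − x₁)/(z₂ − z₁) = (9.76 − -3.13)/2.457 = 5.246.
Precision τ = 1/σ² = 1/5.246² = 0.0363.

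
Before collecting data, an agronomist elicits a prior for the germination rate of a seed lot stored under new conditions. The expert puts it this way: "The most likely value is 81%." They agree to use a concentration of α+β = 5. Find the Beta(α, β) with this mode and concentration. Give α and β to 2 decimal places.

α = 3.43, β = 1.57

For α,β > 1 the Beta mode is (α−1)/(α+β−2). With α+β = 5, the mode is (α−1)/3.
Set (α−1)/3 = 0.81 → α = 1 + 0.81·3 = 3.43.
β = 5 − α = 1.57.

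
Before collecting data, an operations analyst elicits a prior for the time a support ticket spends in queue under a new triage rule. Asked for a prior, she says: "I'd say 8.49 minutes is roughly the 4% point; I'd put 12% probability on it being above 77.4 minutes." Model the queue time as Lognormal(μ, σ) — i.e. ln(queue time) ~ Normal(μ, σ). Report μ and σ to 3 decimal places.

μ ≈ 3.461, σ ≈ 0.755

If T ~ Lognormal(μ,σ) then ln T ~ Normal(μ,σ), so the p-quantile of ln T is μ + z_p·σ.
ln(8.49) = 2.139 and ln(77.4) = 4.349; z_{0.04} = -1.751, z_{0.88} = 1.175.
σ = (4.349 − 2.139)/(1.175 − (-1.751)) = 0.755.
μ = 2.139 − (-1.751)·0.755 = 3.461.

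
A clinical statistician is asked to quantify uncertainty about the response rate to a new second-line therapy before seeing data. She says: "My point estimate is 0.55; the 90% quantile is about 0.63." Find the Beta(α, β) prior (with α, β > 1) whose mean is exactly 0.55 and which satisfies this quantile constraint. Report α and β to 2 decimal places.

With mean 0.55 fixed, write α = 0.55s, β = 0.45s where s = α+β.
Need P(θ < 0.63) = 0.9 under Beta(0.55s, 0.45s). Normal approximation: (q−m)/√(m(1−m)/s) ≈ z_{0.9} = 1.28, so s ≈ 0.55·0.45·(1.28)²/(0.63−0.55)² = 63.5.
At s = 63.5: P(θ<0.63) ≈ 0.902. Adjusting to match 0.9 gives s ≈ 62.62.
So α = 0.55·62.62 ≈ 34.44, β = 0.45·62.62 ≈ 28.18.

α ≈ 34.44, β ≈ 28.18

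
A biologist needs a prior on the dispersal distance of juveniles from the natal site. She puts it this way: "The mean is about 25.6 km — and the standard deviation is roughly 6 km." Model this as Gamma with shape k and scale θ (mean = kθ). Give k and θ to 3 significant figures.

For Gamma(k, scale θ): mean = kθ, variance = kθ², so CV = 1/√k.
CV = SD/mean = 6/25.6 = 0.2344, hence k = 1/CV² = 18.2.
Then θ = mean/k = 25.6/18.2 = 1.41.

k ≈ 18.2, θ ≈ 1.41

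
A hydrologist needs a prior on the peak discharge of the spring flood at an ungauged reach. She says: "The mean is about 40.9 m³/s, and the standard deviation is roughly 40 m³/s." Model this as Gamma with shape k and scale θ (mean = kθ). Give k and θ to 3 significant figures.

k ≈ 1.05, θ ≈ 39.1

For Gamma(k, scale θ): mean = kθ, variance = kθ², so CV = 1/√k.
CV = SD/mean = 40/40.9 = 0.978, hence k = 1/CV² = 1.05.
Then θ = mean/k = 40.9/1.05 = 39.1.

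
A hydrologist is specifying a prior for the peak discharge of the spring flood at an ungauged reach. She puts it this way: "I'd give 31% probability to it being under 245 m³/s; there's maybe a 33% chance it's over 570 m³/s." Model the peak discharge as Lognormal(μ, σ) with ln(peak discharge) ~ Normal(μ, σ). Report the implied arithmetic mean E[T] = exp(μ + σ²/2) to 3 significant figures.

E[T] ≈ 576 m³/s

If T ~ Lognormal(μ,σ) then ln T ~ Normal(μ,σ), so the p-quantile of ln T is μ + z_p·σ.
ln(245) = 5.501 and ln(570) = 6.346; z_{0.31} = -0.4959, z_{0.67} = 0.4399.
σ = (6.346 − 5.501)/(0.4399 − (-0.4959)) = 0.902.
μ = 5.501 − (-0.4959)·0.902 = 5.949.
E[T] = exp(μ + σ²/2) = exp(5.949 + 0.4071) = 576 m³/s.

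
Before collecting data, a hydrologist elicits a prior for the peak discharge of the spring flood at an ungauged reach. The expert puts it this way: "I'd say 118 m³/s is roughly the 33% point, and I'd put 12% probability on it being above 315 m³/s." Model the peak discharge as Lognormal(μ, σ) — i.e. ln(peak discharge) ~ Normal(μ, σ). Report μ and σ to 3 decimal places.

μ ≈ 5.038, σ ≈ 0.608

If T ~ Lognormal(μ,σ) then ln T ~ Normal(μ,σ), so the p-quantile of ln T is μ + z_p·σ.
ln(118) = 4.771 and ln(315) = 5.753; z_{0.33} = -0.4399, z_{0.88} = 1.175.
σ = (5.753 − 4.771)/(1.175 − (-0.4399)) = 0.608.
μ = 4.771 − (-0.4399)·0.608 = 5.038.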